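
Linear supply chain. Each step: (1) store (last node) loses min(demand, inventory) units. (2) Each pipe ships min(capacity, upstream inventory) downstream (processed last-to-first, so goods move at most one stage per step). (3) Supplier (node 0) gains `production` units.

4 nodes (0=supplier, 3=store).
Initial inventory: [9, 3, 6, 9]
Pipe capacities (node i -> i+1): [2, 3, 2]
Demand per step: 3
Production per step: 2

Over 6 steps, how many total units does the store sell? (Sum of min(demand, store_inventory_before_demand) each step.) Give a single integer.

Step 1: sold=3 (running total=3) -> [9 2 7 8]
Step 2: sold=3 (running total=6) -> [9 2 7 7]
Step 3: sold=3 (running total=9) -> [9 2 7 6]
Step 4: sold=3 (running total=12) -> [9 2 7 5]
Step 5: sold=3 (running total=15) -> [9 2 7 4]
Step 6: sold=3 (running total=18) -> [9 2 7 3]

Answer: 18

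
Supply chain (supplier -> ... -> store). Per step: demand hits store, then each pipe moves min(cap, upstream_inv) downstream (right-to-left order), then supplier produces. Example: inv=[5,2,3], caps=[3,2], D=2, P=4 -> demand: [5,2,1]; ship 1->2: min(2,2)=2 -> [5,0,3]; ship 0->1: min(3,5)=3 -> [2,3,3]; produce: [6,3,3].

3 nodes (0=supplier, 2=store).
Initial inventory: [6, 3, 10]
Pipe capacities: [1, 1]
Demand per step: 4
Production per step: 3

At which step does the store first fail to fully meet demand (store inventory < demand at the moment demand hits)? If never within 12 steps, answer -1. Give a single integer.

Step 1: demand=4,sold=4 ship[1->2]=1 ship[0->1]=1 prod=3 -> [8 3 7]
Step 2: demand=4,sold=4 ship[1->2]=1 ship[0->1]=1 prod=3 -> [10 3 4]
Step 3: demand=4,sold=4 ship[1->2]=1 ship[0->1]=1 prod=3 -> [12 3 1]
Step 4: demand=4,sold=1 ship[1->2]=1 ship[0->1]=1 prod=3 -> [14 3 1]
Step 5: demand=4,sold=1 ship[1->2]=1 ship[0->1]=1 prod=3 -> [16 3 1]
Step 6: demand=4,sold=1 ship[1->2]=1 ship[0->1]=1 prod=3 -> [18 3 1]
Step 7: demand=4,sold=1 ship[1->2]=1 ship[0->1]=1 prod=3 -> [20 3 1]
Step 8: demand=4,sold=1 ship[1->2]=1 ship[0->1]=1 prod=3 -> [22 3 1]
Step 9: demand=4,sold=1 ship[1->2]=1 ship[0->1]=1 prod=3 -> [24 3 1]
Step 10: demand=4,sold=1 ship[1->2]=1 ship[0->1]=1 prod=3 -> [26 3 1]
Step 11: demand=4,sold=1 ship[1->2]=1 ship[0->1]=1 prod=3 -> [28 3 1]
Step 12: demand=4,sold=1 ship[1->2]=1 ship[0->1]=1 prod=3 -> [30 3 1]
First stockout at step 4

4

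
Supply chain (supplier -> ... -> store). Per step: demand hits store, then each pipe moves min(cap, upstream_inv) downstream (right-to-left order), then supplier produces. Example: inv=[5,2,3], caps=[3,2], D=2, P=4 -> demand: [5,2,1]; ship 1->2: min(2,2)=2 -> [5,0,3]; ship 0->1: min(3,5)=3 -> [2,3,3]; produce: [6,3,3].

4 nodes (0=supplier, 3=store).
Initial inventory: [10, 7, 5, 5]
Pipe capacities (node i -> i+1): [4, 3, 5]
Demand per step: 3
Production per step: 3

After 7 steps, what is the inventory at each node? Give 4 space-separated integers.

Step 1: demand=3,sold=3 ship[2->3]=5 ship[1->2]=3 ship[0->1]=4 prod=3 -> inv=[9 8 3 7]
Step 2: demand=3,sold=3 ship[2->3]=3 ship[1->2]=3 ship[0->1]=4 prod=3 -> inv=[8 9 3 7]
Step 3: demand=3,sold=3 ship[2->3]=3 ship[1->2]=3 ship[0->1]=4 prod=3 -> inv=[7 10 3 7]
Step 4: demand=3,sold=3 ship[2->3]=3 ship[1->2]=3 ship[0->1]=4 prod=3 -> inv=[6 11 3 7]
Step 5: demand=3,sold=3 ship[2->3]=3 ship[1->2]=3 ship[0->1]=4 prod=3 -> inv=[5 12 3 7]
Step 6: demand=3,sold=3 ship[2->3]=3 ship[1->2]=3 ship[0->1]=4 prod=3 -> inv=[4 13 3 7]
Step 7: demand=3,sold=3 ship[2->3]=3 ship[1->2]=3 ship[0->1]=4 prod=3 -> inv=[3 14 3 7]

3 14 3 7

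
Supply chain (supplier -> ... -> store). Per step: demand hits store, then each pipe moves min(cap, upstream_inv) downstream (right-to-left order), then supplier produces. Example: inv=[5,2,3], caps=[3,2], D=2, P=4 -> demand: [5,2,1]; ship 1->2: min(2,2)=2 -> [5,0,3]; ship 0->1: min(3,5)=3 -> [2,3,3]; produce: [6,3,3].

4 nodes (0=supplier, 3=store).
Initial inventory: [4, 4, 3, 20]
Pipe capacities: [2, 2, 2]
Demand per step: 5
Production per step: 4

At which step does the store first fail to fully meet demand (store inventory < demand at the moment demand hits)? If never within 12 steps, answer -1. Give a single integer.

Step 1: demand=5,sold=5 ship[2->3]=2 ship[1->2]=2 ship[0->1]=2 prod=4 -> [6 4 3 17]
Step 2: demand=5,sold=5 ship[2->3]=2 ship[1->2]=2 ship[0->1]=2 prod=4 -> [8 4 3 14]
Step 3: demand=5,sold=5 ship[2->3]=2 ship[1->2]=2 ship[0->1]=2 prod=4 -> [10 4 3 11]
Step 4: demand=5,sold=5 ship[2->3]=2 ship[1->2]=2 ship[0->1]=2 prod=4 -> [12 4 3 8]
Step 5: demand=5,sold=5 ship[2->3]=2 ship[1->2]=2 ship[0->1]=2 prod=4 -> [14 4 3 5]
Step 6: demand=5,sold=5 ship[2->3]=2 ship[1->2]=2 ship[0->1]=2 prod=4 -> [16 4 3 2]
Step 7: demand=5,sold=2 ship[2->3]=2 ship[1->2]=2 ship[0->1]=2 prod=4 -> [18 4 3 2]
Step 8: demand=5,sold=2 ship[2->3]=2 ship[1->2]=2 ship[0->1]=2 prod=4 -> [20 4 3 2]
Step 9: demand=5,sold=2 ship[2->3]=2 ship[1->2]=2 ship[0->1]=2 prod=4 -> [22 4 3 2]
Step 10: demand=5,sold=2 ship[2->3]=2 ship[1->2]=2 ship[0->1]=2 prod=4 -> [24 4 3 2]
Step 11: demand=5,sold=2 ship[2->3]=2 ship[1->2]=2 ship[0->1]=2 prod=4 -> [26 4 3 2]
Step 12: demand=5,sold=2 ship[2->3]=2 ship[1->2]=2 ship[0->1]=2 prod=4 -> [28 4 3 2]
First stockout at step 7

7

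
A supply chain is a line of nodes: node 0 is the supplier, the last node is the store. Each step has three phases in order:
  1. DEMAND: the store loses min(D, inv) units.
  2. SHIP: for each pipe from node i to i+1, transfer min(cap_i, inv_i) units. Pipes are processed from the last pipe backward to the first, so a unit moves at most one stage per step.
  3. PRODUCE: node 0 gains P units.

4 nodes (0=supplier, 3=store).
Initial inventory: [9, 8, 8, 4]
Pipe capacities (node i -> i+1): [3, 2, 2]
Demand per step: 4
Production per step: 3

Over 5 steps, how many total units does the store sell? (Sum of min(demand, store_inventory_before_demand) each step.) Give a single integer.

Answer: 12

Derivation:
Step 1: sold=4 (running total=4) -> [9 9 8 2]
Step 2: sold=2 (running total=6) -> [9 10 8 2]
Step 3: sold=2 (running total=8) -> [9 11 8 2]
Step 4: sold=2 (running total=10) -> [9 12 8 2]
Step 5: sold=2 (running total=12) -> [9 13 8 2]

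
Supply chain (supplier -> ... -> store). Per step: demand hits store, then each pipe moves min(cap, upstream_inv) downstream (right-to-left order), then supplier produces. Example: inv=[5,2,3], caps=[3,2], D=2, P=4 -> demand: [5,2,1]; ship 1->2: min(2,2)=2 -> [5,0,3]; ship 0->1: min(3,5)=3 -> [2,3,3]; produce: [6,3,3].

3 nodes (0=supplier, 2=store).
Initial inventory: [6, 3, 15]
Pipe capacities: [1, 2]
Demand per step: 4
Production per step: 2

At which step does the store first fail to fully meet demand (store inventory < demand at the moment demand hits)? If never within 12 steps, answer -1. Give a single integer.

Step 1: demand=4,sold=4 ship[1->2]=2 ship[0->1]=1 prod=2 -> [7 2 13]
Step 2: demand=4,sold=4 ship[1->2]=2 ship[0->1]=1 prod=2 -> [8 1 11]
Step 3: demand=4,sold=4 ship[1->2]=1 ship[0->1]=1 prod=2 -> [9 1 8]
Step 4: demand=4,sold=4 ship[1->2]=1 ship[0->1]=1 prod=2 -> [10 1 5]
Step 5: demand=4,sold=4 ship[1->2]=1 ship[0->1]=1 prod=2 -> [11 1 2]
Step 6: demand=4,sold=2 ship[1->2]=1 ship[0->1]=1 prod=2 -> [12 1 1]
Step 7: demand=4,sold=1 ship[1->2]=1 ship[0->1]=1 prod=2 -> [13 1 1]
Step 8: demand=4,sold=1 ship[1->2]=1 ship[0->1]=1 prod=2 -> [14 1 1]
Step 9: demand=4,sold=1 ship[1->2]=1 ship[0->1]=1 prod=2 -> [15 1 1]
Step 10: demand=4,sold=1 ship[1->2]=1 ship[0->1]=1 prod=2 -> [16 1 1]
Step 11: demand=4,sold=1 ship[1->2]=1 ship[0->1]=1 prod=2 -> [17 1 1]
Step 12: demand=4,sold=1 ship[1->2]=1 ship[0->1]=1 prod=2 -> [18 1 1]
First stockout at step 6

6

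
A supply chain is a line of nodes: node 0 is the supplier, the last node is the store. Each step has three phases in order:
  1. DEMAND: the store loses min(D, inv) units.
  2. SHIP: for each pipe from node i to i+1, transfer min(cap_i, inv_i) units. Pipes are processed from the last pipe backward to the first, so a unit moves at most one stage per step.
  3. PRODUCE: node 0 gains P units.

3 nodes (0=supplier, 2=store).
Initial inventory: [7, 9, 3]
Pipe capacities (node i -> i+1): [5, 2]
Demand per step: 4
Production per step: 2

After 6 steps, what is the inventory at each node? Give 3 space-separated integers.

Step 1: demand=4,sold=3 ship[1->2]=2 ship[0->1]=5 prod=2 -> inv=[4 12 2]
Step 2: demand=4,sold=2 ship[1->2]=2 ship[0->1]=4 prod=2 -> inv=[2 14 2]
Step 3: demand=4,sold=2 ship[1->2]=2 ship[0->1]=2 prod=2 -> inv=[2 14 2]
Step 4: demand=4,sold=2 ship[1->2]=2 ship[0->1]=2 prod=2 -> inv=[2 14 2]
Step 5: demand=4,sold=2 ship[1->2]=2 ship[0->1]=2 prod=2 -> inv=[2 14 2]
Step 6: demand=4,sold=2 ship[1->2]=2 ship[0->1]=2 prod=2 -> inv=[2 14 2]

2 14 2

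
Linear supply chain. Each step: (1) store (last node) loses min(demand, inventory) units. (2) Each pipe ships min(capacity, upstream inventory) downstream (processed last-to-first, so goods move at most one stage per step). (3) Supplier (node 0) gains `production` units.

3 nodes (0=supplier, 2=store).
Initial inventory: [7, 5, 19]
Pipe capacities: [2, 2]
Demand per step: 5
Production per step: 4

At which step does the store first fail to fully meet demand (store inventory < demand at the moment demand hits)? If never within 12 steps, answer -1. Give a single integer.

Step 1: demand=5,sold=5 ship[1->2]=2 ship[0->1]=2 prod=4 -> [9 5 16]
Step 2: demand=5,sold=5 ship[1->2]=2 ship[0->1]=2 prod=4 -> [11 5 13]
Step 3: demand=5,sold=5 ship[1->2]=2 ship[0->1]=2 prod=4 -> [13 5 10]
Step 4: demand=5,sold=5 ship[1->2]=2 ship[0->1]=2 prod=4 -> [15 5 7]
Step 5: demand=5,sold=5 ship[1->2]=2 ship[0->1]=2 prod=4 -> [17 5 4]
Step 6: demand=5,sold=4 ship[1->2]=2 ship[0->1]=2 prod=4 -> [19 5 2]
Step 7: demand=5,sold=2 ship[1->2]=2 ship[0->1]=2 prod=4 -> [21 5 2]
Step 8: demand=5,sold=2 ship[1->2]=2 ship[0->1]=2 prod=4 -> [23 5 2]
Step 9: demand=5,sold=2 ship[1->2]=2 ship[0->1]=2 prod=4 -> [25 5 2]
Step 10: demand=5,sold=2 ship[1->2]=2 ship[0->1]=2 prod=4 -> [27 5 2]
Step 11: demand=5,sold=2 ship[1->2]=2 ship[0->1]=2 prod=4 -> [29 5 2]
Step 12: demand=5,sold=2 ship[1->2]=2 ship[0->1]=2 prod=4 -> [31 5 2]
First stockout at step 6

6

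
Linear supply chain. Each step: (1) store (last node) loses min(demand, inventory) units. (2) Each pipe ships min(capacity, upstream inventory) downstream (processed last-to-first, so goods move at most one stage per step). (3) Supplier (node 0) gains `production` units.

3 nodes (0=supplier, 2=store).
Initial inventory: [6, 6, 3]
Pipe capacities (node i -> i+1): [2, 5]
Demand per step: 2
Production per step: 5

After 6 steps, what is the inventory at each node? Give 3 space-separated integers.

Step 1: demand=2,sold=2 ship[1->2]=5 ship[0->1]=2 prod=5 -> inv=[9 3 6]
Step 2: demand=2,sold=2 ship[1->2]=3 ship[0->1]=2 prod=5 -> inv=[12 2 7]
Step 3: demand=2,sold=2 ship[1->2]=2 ship[0->1]=2 prod=5 -> inv=[15 2 7]
Step 4: demand=2,sold=2 ship[1->2]=2 ship[0->1]=2 prod=5 -> inv=[18 2 7]
Step 5: demand=2,sold=2 ship[1->2]=2 ship[0->1]=2 prod=5 -> inv=[21 2 7]
Step 6: demand=2,sold=2 ship[1->2]=2 ship[0->1]=2 prod=5 -> inv=[24 2 7]

24 2 7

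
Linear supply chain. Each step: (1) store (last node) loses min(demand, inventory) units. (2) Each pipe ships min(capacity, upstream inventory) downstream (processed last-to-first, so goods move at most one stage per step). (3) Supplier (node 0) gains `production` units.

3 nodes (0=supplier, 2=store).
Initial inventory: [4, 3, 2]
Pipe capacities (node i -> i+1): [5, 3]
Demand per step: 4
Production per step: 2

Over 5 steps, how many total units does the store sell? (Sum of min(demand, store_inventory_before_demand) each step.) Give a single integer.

Step 1: sold=2 (running total=2) -> [2 4 3]
Step 2: sold=3 (running total=5) -> [2 3 3]
Step 3: sold=3 (running total=8) -> [2 2 3]
Step 4: sold=3 (running total=11) -> [2 2 2]
Step 5: sold=2 (running total=13) -> [2 2 2]

Answer: 13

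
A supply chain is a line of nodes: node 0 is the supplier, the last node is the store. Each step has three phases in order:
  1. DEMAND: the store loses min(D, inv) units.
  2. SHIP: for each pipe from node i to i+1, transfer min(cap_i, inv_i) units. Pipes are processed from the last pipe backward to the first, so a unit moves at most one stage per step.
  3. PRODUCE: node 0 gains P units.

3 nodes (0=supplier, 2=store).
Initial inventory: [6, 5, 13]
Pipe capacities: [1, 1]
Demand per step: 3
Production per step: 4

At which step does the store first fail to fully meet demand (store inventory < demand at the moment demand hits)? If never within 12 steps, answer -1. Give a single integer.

Step 1: demand=3,sold=3 ship[1->2]=1 ship[0->1]=1 prod=4 -> [9 5 11]
Step 2: demand=3,sold=3 ship[1->2]=1 ship[0->1]=1 prod=4 -> [12 5 9]
Step 3: demand=3,sold=3 ship[1->2]=1 ship[0->1]=1 prod=4 -> [15 5 7]
Step 4: demand=3,sold=3 ship[1->2]=1 ship[0->1]=1 prod=4 -> [18 5 5]
Step 5: demand=3,sold=3 ship[1->2]=1 ship[0->1]=1 prod=4 -> [21 5 3]
Step 6: demand=3,sold=3 ship[1->2]=1 ship[0->1]=1 prod=4 -> [24 5 1]
Step 7: demand=3,sold=1 ship[1->2]=1 ship[0->1]=1 prod=4 -> [27 5 1]
Step 8: demand=3,sold=1 ship[1->2]=1 ship[0->1]=1 prod=4 -> [30 5 1]
Step 9: demand=3,sold=1 ship[1->2]=1 ship[0->1]=1 prod=4 -> [33 5 1]
Step 10: demand=3,sold=1 ship[1->2]=1 ship[0->1]=1 prod=4 -> [36 5 1]
Step 11: demand=3,sold=1 ship[1->2]=1 ship[0->1]=1 prod=4 -> [39 5 1]
Step 12: demand=3,sold=1 ship[1->2]=1 ship[0->1]=1 prod=4 -> [42 5 1]
First stockout at step 7

7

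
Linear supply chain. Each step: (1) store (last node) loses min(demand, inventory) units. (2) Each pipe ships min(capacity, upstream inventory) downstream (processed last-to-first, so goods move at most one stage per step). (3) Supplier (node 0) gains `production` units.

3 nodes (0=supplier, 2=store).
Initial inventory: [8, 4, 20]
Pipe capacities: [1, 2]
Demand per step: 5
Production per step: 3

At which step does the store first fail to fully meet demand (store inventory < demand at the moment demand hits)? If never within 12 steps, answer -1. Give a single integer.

Step 1: demand=5,sold=5 ship[1->2]=2 ship[0->1]=1 prod=3 -> [10 3 17]
Step 2: demand=5,sold=5 ship[1->2]=2 ship[0->1]=1 prod=3 -> [12 2 14]
Step 3: demand=5,sold=5 ship[1->2]=2 ship[0->1]=1 prod=3 -> [14 1 11]
Step 4: demand=5,sold=5 ship[1->2]=1 ship[0->1]=1 prod=3 -> [16 1 7]
Step 5: demand=5,sold=5 ship[1->2]=1 ship[0->1]=1 prod=3 -> [18 1 3]
Step 6: demand=5,sold=3 ship[1->2]=1 ship[0->1]=1 prod=3 -> [20 1 1]
Step 7: demand=5,sold=1 ship[1->2]=1 ship[0->1]=1 prod=3 -> [22 1 1]
Step 8: demand=5,sold=1 ship[1->2]=1 ship[0->1]=1 prod=3 -> [24 1 1]
Step 9: demand=5,sold=1 ship[1->2]=1 ship[0->1]=1 prod=3 -> [26 1 1]
Step 10: demand=5,sold=1 ship[1->2]=1 ship[0->1]=1 prod=3 -> [28 1 1]
Step 11: demand=5,sold=1 ship[1->2]=1 ship[0->1]=1 prod=3 -> [30 1 1]
Step 12: demand=5,sold=1 ship[1->2]=1 ship[0->1]=1 prod=3 -> [32 1 1]
First stockout at step 6

6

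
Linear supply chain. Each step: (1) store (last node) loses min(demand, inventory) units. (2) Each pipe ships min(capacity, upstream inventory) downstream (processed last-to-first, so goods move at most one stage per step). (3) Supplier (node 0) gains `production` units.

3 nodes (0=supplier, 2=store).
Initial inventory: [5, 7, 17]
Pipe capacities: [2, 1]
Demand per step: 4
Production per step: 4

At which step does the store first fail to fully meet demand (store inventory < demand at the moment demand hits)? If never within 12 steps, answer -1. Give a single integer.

Step 1: demand=4,sold=4 ship[1->2]=1 ship[0->1]=2 prod=4 -> [7 8 14]
Step 2: demand=4,sold=4 ship[1->2]=1 ship[0->1]=2 prod=4 -> [9 9 11]
Step 3: demand=4,sold=4 ship[1->2]=1 ship[0->1]=2 prod=4 -> [11 10 8]
Step 4: demand=4,sold=4 ship[1->2]=1 ship[0->1]=2 prod=4 -> [13 11 5]
Step 5: demand=4,sold=4 ship[1->2]=1 ship[0->1]=2 prod=4 -> [15 12 2]
Step 6: demand=4,sold=2 ship[1->2]=1 ship[0->1]=2 prod=4 -> [17 13 1]
Step 7: demand=4,sold=1 ship[1->2]=1 ship[0->1]=2 prod=4 -> [19 14 1]
Step 8: demand=4,sold=1 ship[1->2]=1 ship[0->1]=2 prod=4 -> [21 15 1]
Step 9: demand=4,sold=1 ship[1->2]=1 ship[0->1]=2 prod=4 -> [23 16 1]
Step 10: demand=4,sold=1 ship[1->2]=1 ship[0->1]=2 prod=4 -> [25 17 1]
Step 11: demand=4,sold=1 ship[1->2]=1 ship[0->1]=2 prod=4 -> [27 18 1]
Step 12: demand=4,sold=1 ship[1->2]=1 ship[0->1]=2 prod=4 -> [29 19 1]
First stockout at step 6

6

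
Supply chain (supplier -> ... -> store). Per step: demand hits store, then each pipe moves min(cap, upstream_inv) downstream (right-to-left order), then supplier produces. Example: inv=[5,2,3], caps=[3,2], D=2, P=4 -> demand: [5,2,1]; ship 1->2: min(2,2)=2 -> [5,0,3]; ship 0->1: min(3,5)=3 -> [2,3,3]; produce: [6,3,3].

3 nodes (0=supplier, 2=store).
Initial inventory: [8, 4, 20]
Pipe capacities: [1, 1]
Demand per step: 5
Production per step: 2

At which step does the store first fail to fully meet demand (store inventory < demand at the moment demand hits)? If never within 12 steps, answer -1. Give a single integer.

Step 1: demand=5,sold=5 ship[1->2]=1 ship[0->1]=1 prod=2 -> [9 4 16]
Step 2: demand=5,sold=5 ship[1->2]=1 ship[0->1]=1 prod=2 -> [10 4 12]
Step 3: demand=5,sold=5 ship[1->2]=1 ship[0->1]=1 prod=2 -> [11 4 8]
Step 4: demand=5,sold=5 ship[1->2]=1 ship[0->1]=1 prod=2 -> [12 4 4]
Step 5: demand=5,sold=4 ship[1->2]=1 ship[0->1]=1 prod=2 -> [13 4 1]
Step 6: demand=5,sold=1 ship[1->2]=1 ship[0->1]=1 prod=2 -> [14 4 1]
Step 7: demand=5,sold=1 ship[1->2]=1 ship[0->1]=1 prod=2 -> [15 4 1]
Step 8: demand=5,sold=1 ship[1->2]=1 ship[0->1]=1 prod=2 -> [16 4 1]
Step 9: demand=5,sold=1 ship[1->2]=1 ship[0->1]=1 prod=2 -> [17 4 1]
Step 10: demand=5,sold=1 ship[1->2]=1 ship[0->1]=1 prod=2 -> [18 4 1]
Step 11: demand=5,sold=1 ship[1->2]=1 ship[0->1]=1 prod=2 -> [19 4 1]
Step 12: demand=5,sold=1 ship[1->2]=1 ship[0->1]=1 prod=2 -> [20 4 1]
First stockout at step 5

5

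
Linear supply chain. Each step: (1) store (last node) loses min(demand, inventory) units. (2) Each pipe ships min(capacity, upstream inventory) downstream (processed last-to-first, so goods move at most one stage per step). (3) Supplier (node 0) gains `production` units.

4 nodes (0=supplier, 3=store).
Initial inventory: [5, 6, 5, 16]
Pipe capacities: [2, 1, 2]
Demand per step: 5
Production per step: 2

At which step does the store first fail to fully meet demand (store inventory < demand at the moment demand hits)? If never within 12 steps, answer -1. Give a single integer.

Step 1: demand=5,sold=5 ship[2->3]=2 ship[1->2]=1 ship[0->1]=2 prod=2 -> [5 7 4 13]
Step 2: demand=5,sold=5 ship[2->3]=2 ship[1->2]=1 ship[0->1]=2 prod=2 -> [5 8 3 10]
Step 3: demand=5,sold=5 ship[2->3]=2 ship[1->2]=1 ship[0->1]=2 prod=2 -> [5 9 2 7]
Step 4: demand=5,sold=5 ship[2->3]=2 ship[1->2]=1 ship[0->1]=2 prod=2 -> [5 10 1 4]
Step 5: demand=5,sold=4 ship[2->3]=1 ship[1->2]=1 ship[0->1]=2 prod=2 -> [5 11 1 1]
Step 6: demand=5,sold=1 ship[2->3]=1 ship[1->2]=1 ship[0->1]=2 prod=2 -> [5 12 1 1]
Step 7: demand=5,sold=1 ship[2->3]=1 ship[1->2]=1 ship[0->1]=2 prod=2 -> [5 13 1 1]
Step 8: demand=5,sold=1 ship[2->3]=1 ship[1->2]=1 ship[0->1]=2 prod=2 -> [5 14 1 1]
Step 9: demand=5,sold=1 ship[2->3]=1 ship[1->2]=1 ship[0->1]=2 prod=2 -> [5 15 1 1]
Step 10: demand=5,sold=1 ship[2->3]=1 ship[1->2]=1 ship[0->1]=2 prod=2 -> [5 16 1 1]
Step 11: demand=5,sold=1 ship[2->3]=1 ship[1->2]=1 ship[0->1]=2 prod=2 -> [5 17 1 1]
Step 12: demand=5,sold=1 ship[2->3]=1 ship[1->2]=1 ship[0->1]=2 prod=2 -> [5 18 1 1]
First stockout at step 5

5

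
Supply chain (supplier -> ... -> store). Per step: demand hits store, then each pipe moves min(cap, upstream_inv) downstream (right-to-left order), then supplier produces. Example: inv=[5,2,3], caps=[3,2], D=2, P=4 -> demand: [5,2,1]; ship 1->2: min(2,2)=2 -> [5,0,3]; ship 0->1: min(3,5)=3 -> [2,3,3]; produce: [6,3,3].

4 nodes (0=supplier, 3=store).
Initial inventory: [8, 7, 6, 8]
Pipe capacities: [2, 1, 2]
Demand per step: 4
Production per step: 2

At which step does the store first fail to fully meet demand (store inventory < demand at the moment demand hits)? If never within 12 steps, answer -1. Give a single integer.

Step 1: demand=4,sold=4 ship[2->3]=2 ship[1->2]=1 ship[0->1]=2 prod=2 -> [8 8 5 6]
Step 2: demand=4,sold=4 ship[2->3]=2 ship[1->2]=1 ship[0->1]=2 prod=2 -> [8 9 4 4]
Step 3: demand=4,sold=4 ship[2->3]=2 ship[1->2]=1 ship[0->1]=2 prod=2 -> [8 10 3 2]
Step 4: demand=4,sold=2 ship[2->3]=2 ship[1->2]=1 ship[0->1]=2 prod=2 -> [8 11 2 2]
Step 5: demand=4,sold=2 ship[2->3]=2 ship[1->2]=1 ship[0->1]=2 prod=2 -> [8 12 1 2]
Step 6: demand=4,sold=2 ship[2->3]=1 ship[1->2]=1 ship[0->1]=2 prod=2 -> [8 13 1 1]
Step 7: demand=4,sold=1 ship[2->3]=1 ship[1->2]=1 ship[0->1]=2 prod=2 -> [8 14 1 1]
Step 8: demand=4,sold=1 ship[2->3]=1 ship[1->2]=1 ship[0->1]=2 prod=2 -> [8 15 1 1]
Step 9: demand=4,sold=1 ship[2->3]=1 ship[1->2]=1 ship[0->1]=2 prod=2 -> [8 16 1 1]
Step 10: demand=4,sold=1 ship[2->3]=1 ship[1->2]=1 ship[0->1]=2 prod=2 -> [8 17 1 1]
Step 11: demand=4,sold=1 ship[2->3]=1 ship[1->2]=1 ship[0->1]=2 prod=2 -> [8 18 1 1]
Step 12: demand=4,sold=1 ship[2->3]=1 ship[1->2]=1 ship[0->1]=2 prod=2 -> [8 19 1 1]
First stockout at step 4

4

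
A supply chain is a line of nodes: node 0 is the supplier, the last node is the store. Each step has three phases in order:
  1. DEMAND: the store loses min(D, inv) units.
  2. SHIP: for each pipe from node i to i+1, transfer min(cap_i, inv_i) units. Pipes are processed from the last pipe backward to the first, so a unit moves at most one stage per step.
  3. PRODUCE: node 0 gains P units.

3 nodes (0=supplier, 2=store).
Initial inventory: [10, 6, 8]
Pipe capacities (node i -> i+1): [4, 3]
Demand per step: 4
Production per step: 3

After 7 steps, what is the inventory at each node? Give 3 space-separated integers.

Step 1: demand=4,sold=4 ship[1->2]=3 ship[0->1]=4 prod=3 -> inv=[9 7 7]
Step 2: demand=4,sold=4 ship[1->2]=3 ship[0->1]=4 prod=3 -> inv=[8 8 6]
Step 3: demand=4,sold=4 ship[1->2]=3 ship[0->1]=4 prod=3 -> inv=[7 9 5]
Step 4: demand=4,sold=4 ship[1->2]=3 ship[0->1]=4 prod=3 -> inv=[6 10 4]
Step 5: demand=4,sold=4 ship[1->2]=3 ship[0->1]=4 prod=3 -> inv=[5 11 3]
Step 6: demand=4,sold=3 ship[1->2]=3 ship[0->1]=4 prod=3 -> inv=[4 12 3]
Step 7: demand=4,sold=3 ship[1->2]=3 ship[0->1]=4 prod=3 -> inv=[3 13 3]

3 13 3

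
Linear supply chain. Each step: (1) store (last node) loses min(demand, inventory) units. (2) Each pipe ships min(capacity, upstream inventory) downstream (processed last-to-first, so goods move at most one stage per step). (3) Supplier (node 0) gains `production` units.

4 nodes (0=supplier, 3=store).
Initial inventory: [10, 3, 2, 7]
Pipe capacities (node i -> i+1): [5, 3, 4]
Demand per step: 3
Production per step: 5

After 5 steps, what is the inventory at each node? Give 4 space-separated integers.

Step 1: demand=3,sold=3 ship[2->3]=2 ship[1->2]=3 ship[0->1]=5 prod=5 -> inv=[10 5 3 6]
Step 2: demand=3,sold=3 ship[2->3]=3 ship[1->2]=3 ship[0->1]=5 prod=5 -> inv=[10 7 3 6]
Step 3: demand=3,sold=3 ship[2->3]=3 ship[1->2]=3 ship[0->1]=5 prod=5 -> inv=[10 9 3 6]
Step 4: demand=3,sold=3 ship[2->3]=3 ship[1->2]=3 ship[0->1]=5 prod=5 -> inv=[10 11 3 6]
Step 5: demand=3,sold=3 ship[2->3]=3 ship[1->2]=3 ship[0->1]=5 prod=5 -> inv=[10 13 3 6]

10 13 3 6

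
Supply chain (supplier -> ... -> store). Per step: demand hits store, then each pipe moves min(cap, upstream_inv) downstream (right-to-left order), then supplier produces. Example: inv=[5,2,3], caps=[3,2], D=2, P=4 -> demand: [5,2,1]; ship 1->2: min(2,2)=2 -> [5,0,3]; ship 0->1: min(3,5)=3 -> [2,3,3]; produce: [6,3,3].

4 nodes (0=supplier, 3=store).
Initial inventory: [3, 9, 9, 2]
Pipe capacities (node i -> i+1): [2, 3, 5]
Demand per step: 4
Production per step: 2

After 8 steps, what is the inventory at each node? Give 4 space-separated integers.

Step 1: demand=4,sold=2 ship[2->3]=5 ship[1->2]=3 ship[0->1]=2 prod=2 -> inv=[3 8 7 5]
Step 2: demand=4,sold=4 ship[2->3]=5 ship[1->2]=3 ship[0->1]=2 prod=2 -> inv=[3 7 5 6]
Step 3: demand=4,sold=4 ship[2->3]=5 ship[1->2]=3 ship[0->1]=2 prod=2 -> inv=[3 6 3 7]
Step 4: demand=4,sold=4 ship[2->3]=3 ship[1->2]=3 ship[0->1]=2 prod=2 -> inv=[3 5 3 6]
Step 5: demand=4,sold=4 ship[2->3]=3 ship[1->2]=3 ship[0->1]=2 prod=2 -> inv=[3 4 3 5]
Step 6: demand=4,sold=4 ship[2->3]=3 ship[1->2]=3 ship[0->1]=2 prod=2 -> inv=[3 3 3 4]
Step 7: demand=4,sold=4 ship[2->3]=3 ship[1->2]=3 ship[0->1]=2 prod=2 -> inv=[3 2 3 3]
Step 8: demand=4,sold=3 ship[2->3]=3 ship[1->2]=2 ship[0->1]=2 prod=2 -> inv=[3 2 2 3]

3 2 2 3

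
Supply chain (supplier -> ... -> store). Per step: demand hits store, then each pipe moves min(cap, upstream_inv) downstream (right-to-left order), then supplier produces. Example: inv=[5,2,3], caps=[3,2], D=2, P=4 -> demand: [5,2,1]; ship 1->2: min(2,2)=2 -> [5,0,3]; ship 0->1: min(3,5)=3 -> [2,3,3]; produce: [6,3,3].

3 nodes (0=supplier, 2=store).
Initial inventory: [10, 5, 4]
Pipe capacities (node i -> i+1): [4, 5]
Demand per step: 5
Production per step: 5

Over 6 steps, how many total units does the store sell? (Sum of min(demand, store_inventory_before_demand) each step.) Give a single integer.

Answer: 25

Derivation:
Step 1: sold=4 (running total=4) -> [11 4 5]
Step 2: sold=5 (running total=9) -> [12 4 4]
Step 3: sold=4 (running total=13) -> [13 4 4]
Step 4: sold=4 (running total=17) -> [14 4 4]
Step 5: sold=4 (running total=21) -> [15 4 4]
Step 6: sold=4 (running total=25) -> [16 4 4]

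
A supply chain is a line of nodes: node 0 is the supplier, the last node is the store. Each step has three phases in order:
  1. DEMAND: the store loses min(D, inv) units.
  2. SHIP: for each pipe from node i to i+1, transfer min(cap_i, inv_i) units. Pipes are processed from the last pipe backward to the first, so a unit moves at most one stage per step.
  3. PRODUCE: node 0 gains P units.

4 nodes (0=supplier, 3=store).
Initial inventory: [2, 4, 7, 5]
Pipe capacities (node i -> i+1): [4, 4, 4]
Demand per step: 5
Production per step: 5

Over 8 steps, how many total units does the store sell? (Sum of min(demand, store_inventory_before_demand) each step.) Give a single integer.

Step 1: sold=5 (running total=5) -> [5 2 7 4]
Step 2: sold=4 (running total=9) -> [6 4 5 4]
Step 3: sold=4 (running total=13) -> [7 4 5 4]
Step 4: sold=4 (running total=17) -> [8 4 5 4]
Step 5: sold=4 (running total=21) -> [9 4 5 4]
Step 6: sold=4 (running total=25) -> [10 4 5 4]
Step 7: sold=4 (running total=29) -> [11 4 5 4]
Step 8: sold=4 (running total=33) -> [12 4 5 4]

Answer: 33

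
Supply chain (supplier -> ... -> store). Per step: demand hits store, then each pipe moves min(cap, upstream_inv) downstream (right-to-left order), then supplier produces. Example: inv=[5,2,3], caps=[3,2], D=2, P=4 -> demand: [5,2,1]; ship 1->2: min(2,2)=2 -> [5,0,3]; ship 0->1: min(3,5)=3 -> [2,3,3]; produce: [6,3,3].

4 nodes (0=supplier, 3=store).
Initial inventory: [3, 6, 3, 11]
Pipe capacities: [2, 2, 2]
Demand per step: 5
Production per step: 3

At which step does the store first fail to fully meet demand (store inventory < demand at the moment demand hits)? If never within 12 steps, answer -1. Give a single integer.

Step 1: demand=5,sold=5 ship[2->3]=2 ship[1->2]=2 ship[0->1]=2 prod=3 -> [4 6 3 8]
Step 2: demand=5,sold=5 ship[2->3]=2 ship[1->2]=2 ship[0->1]=2 prod=3 -> [5 6 3 5]
Step 3: demand=5,sold=5 ship[2->3]=2 ship[1->2]=2 ship[0->1]=2 prod=3 -> [6 6 3 2]
Step 4: demand=5,sold=2 ship[2->3]=2 ship[1->2]=2 ship[0->1]=2 prod=3 -> [7 6 3 2]
Step 5: demand=5,sold=2 ship[2->3]=2 ship[1->2]=2 ship[0->1]=2 prod=3 -> [8 6 3 2]
Step 6: demand=5,sold=2 ship[2->3]=2 ship[1->2]=2 ship[0->1]=2 prod=3 -> [9 6 3 2]
Step 7: demand=5,sold=2 ship[2->3]=2 ship[1->2]=2 ship[0->1]=2 prod=3 -> [10 6 3 2]
Step 8: demand=5,sold=2 ship[2->3]=2 ship[1->2]=2 ship[0->1]=2 prod=3 -> [11 6 3 2]
Step 9: demand=5,sold=2 ship[2->3]=2 ship[1->2]=2 ship[0->1]=2 prod=3 -> [12 6 3 2]
Step 10: demand=5,sold=2 ship[2->3]=2 ship[1->2]=2 ship[0->1]=2 prod=3 -> [13 6 3 2]
Step 11: demand=5,sold=2 ship[2->3]=2 ship[1->2]=2 ship[0->1]=2 prod=3 -> [14 6 3 2]
Step 12: demand=5,sold=2 ship[2->3]=2 ship[1->2]=2 ship[0->1]=2 prod=3 -> [15 6 3 2]
First stockout at step 4

4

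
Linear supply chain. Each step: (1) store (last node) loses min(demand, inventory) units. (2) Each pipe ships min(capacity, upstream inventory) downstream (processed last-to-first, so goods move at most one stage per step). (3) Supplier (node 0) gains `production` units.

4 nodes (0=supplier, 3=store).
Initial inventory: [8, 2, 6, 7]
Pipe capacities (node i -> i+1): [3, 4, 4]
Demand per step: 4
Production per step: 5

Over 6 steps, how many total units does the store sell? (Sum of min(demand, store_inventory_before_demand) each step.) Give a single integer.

Answer: 24

Derivation:
Step 1: sold=4 (running total=4) -> [10 3 4 7]
Step 2: sold=4 (running total=8) -> [12 3 3 7]
Step 3: sold=4 (running total=12) -> [14 3 3 6]
Step 4: sold=4 (running total=16) -> [16 3 3 5]
Step 5: sold=4 (running total=20) -> [18 3 3 4]
Step 6: sold=4 (running total=24) -> [20 3 3 3]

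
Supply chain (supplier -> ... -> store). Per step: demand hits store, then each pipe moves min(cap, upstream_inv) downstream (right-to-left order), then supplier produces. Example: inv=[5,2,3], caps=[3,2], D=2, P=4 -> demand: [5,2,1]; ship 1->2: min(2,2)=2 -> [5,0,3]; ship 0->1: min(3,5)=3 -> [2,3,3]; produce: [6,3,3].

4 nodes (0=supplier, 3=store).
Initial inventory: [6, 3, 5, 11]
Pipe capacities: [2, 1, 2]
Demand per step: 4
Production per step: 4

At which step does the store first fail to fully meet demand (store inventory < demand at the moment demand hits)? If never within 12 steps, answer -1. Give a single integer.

Step 1: demand=4,sold=4 ship[2->3]=2 ship[1->2]=1 ship[0->1]=2 prod=4 -> [8 4 4 9]
Step 2: demand=4,sold=4 ship[2->3]=2 ship[1->2]=1 ship[0->1]=2 prod=4 -> [10 5 3 7]
Step 3: demand=4,sold=4 ship[2->3]=2 ship[1->2]=1 ship[0->1]=2 prod=4 -> [12 6 2 5]
Step 4: demand=4,sold=4 ship[2->3]=2 ship[1->2]=1 ship[0->1]=2 prod=4 -> [14 7 1 3]
Step 5: demand=4,sold=3 ship[2->3]=1 ship[1->2]=1 ship[0->1]=2 prod=4 -> [16 8 1 1]
Step 6: demand=4,sold=1 ship[2->3]=1 ship[1->2]=1 ship[0->1]=2 prod=4 -> [18 9 1 1]
Step 7: demand=4,sold=1 ship[2->3]=1 ship[1->2]=1 ship[0->1]=2 prod=4 -> [20 10 1 1]
Step 8: demand=4,sold=1 ship[2->3]=1 ship[1->2]=1 ship[0->1]=2 prod=4 -> [22 11 1 1]
Step 9: demand=4,sold=1 ship[2->3]=1 ship[1->2]=1 ship[0->1]=2 prod=4 -> [24 12 1 1]
Step 10: demand=4,sold=1 ship[2->3]=1 ship[1->2]=1 ship[0->1]=2 prod=4 -> [26 13 1 1]
Step 11: demand=4,sold=1 ship[2->3]=1 ship[1->2]=1 ship[0->1]=2 prod=4 -> [28 14 1 1]
Step 12: demand=4,sold=1 ship[2->3]=1 ship[1->2]=1 ship[0->1]=2 prod=4 -> [30 15 1 1]
First stockout at step 5

5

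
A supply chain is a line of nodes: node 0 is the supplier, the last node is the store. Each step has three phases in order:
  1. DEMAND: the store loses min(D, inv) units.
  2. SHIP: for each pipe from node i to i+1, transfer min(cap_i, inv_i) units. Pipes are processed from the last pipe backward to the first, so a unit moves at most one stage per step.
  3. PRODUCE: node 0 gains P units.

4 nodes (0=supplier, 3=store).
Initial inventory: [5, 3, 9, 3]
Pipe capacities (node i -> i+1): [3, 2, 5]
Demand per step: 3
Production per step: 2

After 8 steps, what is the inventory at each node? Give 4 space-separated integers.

Step 1: demand=3,sold=3 ship[2->3]=5 ship[1->2]=2 ship[0->1]=3 prod=2 -> inv=[4 4 6 5]
Step 2: demand=3,sold=3 ship[2->3]=5 ship[1->2]=2 ship[0->1]=3 prod=2 -> inv=[3 5 3 7]
Step 3: demand=3,sold=3 ship[2->3]=3 ship[1->2]=2 ship[0->1]=3 prod=2 -> inv=[2 6 2 7]
Step 4: demand=3,sold=3 ship[2->3]=2 ship[1->2]=2 ship[0->1]=2 prod=2 -> inv=[2 6 2 6]
Step 5: demand=3,sold=3 ship[2->3]=2 ship[1->2]=2 ship[0->1]=2 prod=2 -> inv=[2 6 2 5]
Step 6: demand=3,sold=3 ship[2->3]=2 ship[1->2]=2 ship[0->1]=2 prod=2 -> inv=[2 6 2 4]
Step 7: demand=3,sold=3 ship[2->3]=2 ship[1->2]=2 ship[0->1]=2 prod=2 -> inv=[2 6 2 3]
Step 8: demand=3,sold=3 ship[2->3]=2 ship[1->2]=2 ship[0->1]=2 prod=2 -> inv=[2 6 2 2]

2 6 2 2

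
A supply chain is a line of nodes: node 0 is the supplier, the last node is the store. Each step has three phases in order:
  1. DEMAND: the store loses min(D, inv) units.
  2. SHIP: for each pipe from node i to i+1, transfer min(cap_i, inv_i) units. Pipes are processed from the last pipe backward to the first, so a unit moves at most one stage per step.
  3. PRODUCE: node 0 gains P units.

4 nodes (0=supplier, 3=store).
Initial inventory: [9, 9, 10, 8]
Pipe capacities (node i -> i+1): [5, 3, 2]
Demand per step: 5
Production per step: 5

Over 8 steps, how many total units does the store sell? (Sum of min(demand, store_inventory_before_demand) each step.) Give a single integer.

Step 1: sold=5 (running total=5) -> [9 11 11 5]
Step 2: sold=5 (running total=10) -> [9 13 12 2]
Step 3: sold=2 (running total=12) -> [9 15 13 2]
Step 4: sold=2 (running total=14) -> [9 17 14 2]
Step 5: sold=2 (running total=16) -> [9 19 15 2]
Step 6: sold=2 (running total=18) -> [9 21 16 2]
Step 7: sold=2 (running total=20) -> [9 23 17 2]
Step 8: sold=2 (running total=22) -> [9 25 18 2]

Answer: 22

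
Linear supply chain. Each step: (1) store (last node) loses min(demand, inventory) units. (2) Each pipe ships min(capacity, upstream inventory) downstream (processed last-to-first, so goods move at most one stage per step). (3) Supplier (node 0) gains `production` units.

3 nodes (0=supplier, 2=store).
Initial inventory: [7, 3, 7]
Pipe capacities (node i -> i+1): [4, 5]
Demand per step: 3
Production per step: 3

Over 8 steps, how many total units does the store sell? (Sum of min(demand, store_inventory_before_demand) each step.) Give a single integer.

Answer: 24

Derivation:
Step 1: sold=3 (running total=3) -> [6 4 7]
Step 2: sold=3 (running total=6) -> [5 4 8]
Step 3: sold=3 (running total=9) -> [4 4 9]
Step 4: sold=3 (running total=12) -> [3 4 10]
Step 5: sold=3 (running total=15) -> [3 3 11]
Step 6: sold=3 (running total=18) -> [3 3 11]
Step 7: sold=3 (running total=21) -> [3 3 11]
Step 8: sold=3 (running total=24) -> [3 3 11]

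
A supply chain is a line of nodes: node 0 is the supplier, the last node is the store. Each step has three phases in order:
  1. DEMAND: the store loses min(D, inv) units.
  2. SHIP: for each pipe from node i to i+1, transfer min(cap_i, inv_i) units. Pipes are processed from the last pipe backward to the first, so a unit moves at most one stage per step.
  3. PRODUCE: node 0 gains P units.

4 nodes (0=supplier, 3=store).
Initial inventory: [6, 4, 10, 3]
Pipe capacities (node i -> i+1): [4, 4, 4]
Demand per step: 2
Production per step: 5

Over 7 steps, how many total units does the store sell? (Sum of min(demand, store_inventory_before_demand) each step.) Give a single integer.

Step 1: sold=2 (running total=2) -> [7 4 10 5]
Step 2: sold=2 (running total=4) -> [8 4 10 7]
Step 3: sold=2 (running total=6) -> [9 4 10 9]
Step 4: sold=2 (running total=8) -> [10 4 10 11]
Step 5: sold=2 (running total=10) -> [11 4 10 13]
Step 6: sold=2 (running total=12) -> [12 4 10 15]
Step 7: sold=2 (running total=14) -> [13 4 10 17]

Answer: 14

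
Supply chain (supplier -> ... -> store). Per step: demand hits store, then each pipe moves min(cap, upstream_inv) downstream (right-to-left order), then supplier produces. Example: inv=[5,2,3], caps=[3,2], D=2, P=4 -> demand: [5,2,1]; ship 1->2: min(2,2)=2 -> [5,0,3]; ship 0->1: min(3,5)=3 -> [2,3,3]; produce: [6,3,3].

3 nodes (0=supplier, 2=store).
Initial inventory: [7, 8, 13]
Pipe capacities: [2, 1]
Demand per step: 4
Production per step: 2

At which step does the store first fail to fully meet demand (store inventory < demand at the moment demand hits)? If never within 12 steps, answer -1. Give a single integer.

Step 1: demand=4,sold=4 ship[1->2]=1 ship[0->1]=2 prod=2 -> [7 9 10]
Step 2: demand=4,sold=4 ship[1->2]=1 ship[0->1]=2 prod=2 -> [7 10 7]
Step 3: demand=4,sold=4 ship[1->2]=1 ship[0->1]=2 prod=2 -> [7 11 4]
Step 4: demand=4,sold=4 ship[1->2]=1 ship[0->1]=2 prod=2 -> [7 12 1]
Step 5: demand=4,sold=1 ship[1->2]=1 ship[0->1]=2 prod=2 -> [7 13 1]
Step 6: demand=4,sold=1 ship[1->2]=1 ship[0->1]=2 prod=2 -> [7 14 1]
Step 7: demand=4,sold=1 ship[1->2]=1 ship[0->1]=2 prod=2 -> [7 15 1]
Step 8: demand=4,sold=1 ship[1->2]=1 ship[0->1]=2 prod=2 -> [7 16 1]
Step 9: demand=4,sold=1 ship[1->2]=1 ship[0->1]=2 prod=2 -> [7 17 1]
Step 10: demand=4,sold=1 ship[1->2]=1 ship[0->1]=2 prod=2 -> [7 18 1]
Step 11: demand=4,sold=1 ship[1->2]=1 ship[0->1]=2 prod=2 -> [7 19 1]
Step 12: demand=4,sold=1 ship[1->2]=1 ship[0->1]=2 prod=2 -> [7 20 1]
First stockout at step 5

5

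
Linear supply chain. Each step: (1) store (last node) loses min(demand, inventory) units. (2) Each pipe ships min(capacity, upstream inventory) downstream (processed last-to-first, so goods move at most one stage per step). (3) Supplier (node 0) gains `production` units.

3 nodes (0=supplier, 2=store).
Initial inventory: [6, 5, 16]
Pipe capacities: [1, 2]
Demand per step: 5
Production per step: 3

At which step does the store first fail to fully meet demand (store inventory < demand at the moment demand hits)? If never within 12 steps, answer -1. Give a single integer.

Step 1: demand=5,sold=5 ship[1->2]=2 ship[0->1]=1 prod=3 -> [8 4 13]
Step 2: demand=5,sold=5 ship[1->2]=2 ship[0->1]=1 prod=3 -> [10 3 10]
Step 3: demand=5,sold=5 ship[1->2]=2 ship[0->1]=1 prod=3 -> [12 2 7]
Step 4: demand=5,sold=5 ship[1->2]=2 ship[0->1]=1 prod=3 -> [14 1 4]
Step 5: demand=5,sold=4 ship[1->2]=1 ship[0->1]=1 prod=3 -> [16 1 1]
Step 6: demand=5,sold=1 ship[1->2]=1 ship[0->1]=1 prod=3 -> [18 1 1]
Step 7: demand=5,sold=1 ship[1->2]=1 ship[0->1]=1 prod=3 -> [20 1 1]
Step 8: demand=5,sold=1 ship[1->2]=1 ship[0->1]=1 prod=3 -> [22 1 1]
Step 9: demand=5,sold=1 ship[1->2]=1 ship[0->1]=1 prod=3 -> [24 1 1]
Step 10: demand=5,sold=1 ship[1->2]=1 ship[0->1]=1 prod=3 -> [26 1 1]
Step 11: demand=5,sold=1 ship[1->2]=1 ship[0->1]=1 prod=3 -> [28 1 1]
Step 12: demand=5,sold=1 ship[1->2]=1 ship[0->1]=1 prod=3 -> [30 1 1]
First stockout at step 5

5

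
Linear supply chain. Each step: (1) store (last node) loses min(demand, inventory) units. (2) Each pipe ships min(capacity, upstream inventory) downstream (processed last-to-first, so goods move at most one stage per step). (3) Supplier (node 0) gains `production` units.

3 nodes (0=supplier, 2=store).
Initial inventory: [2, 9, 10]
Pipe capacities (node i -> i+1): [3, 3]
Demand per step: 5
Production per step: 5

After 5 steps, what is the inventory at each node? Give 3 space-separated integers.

Step 1: demand=5,sold=5 ship[1->2]=3 ship[0->1]=2 prod=5 -> inv=[5 8 8]
Step 2: demand=5,sold=5 ship[1->2]=3 ship[0->1]=3 prod=5 -> inv=[7 8 6]
Step 3: demand=5,sold=5 ship[1->2]=3 ship[0->1]=3 prod=5 -> inv=[9 8 4]
Step 4: demand=5,sold=4 ship[1->2]=3 ship[0->1]=3 prod=5 -> inv=[11 8 3]
Step 5: demand=5,sold=3 ship[1->2]=3 ship[0->1]=3 prod=5 -> inv=[13 8 3]

13 8 3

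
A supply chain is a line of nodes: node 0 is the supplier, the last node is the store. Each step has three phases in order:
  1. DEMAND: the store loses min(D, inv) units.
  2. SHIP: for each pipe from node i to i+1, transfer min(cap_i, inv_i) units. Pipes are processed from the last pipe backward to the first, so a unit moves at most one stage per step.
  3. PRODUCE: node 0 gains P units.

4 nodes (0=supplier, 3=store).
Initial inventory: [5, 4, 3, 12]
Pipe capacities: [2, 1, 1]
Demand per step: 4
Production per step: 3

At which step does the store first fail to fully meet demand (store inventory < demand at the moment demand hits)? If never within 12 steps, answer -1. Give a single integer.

Step 1: demand=4,sold=4 ship[2->3]=1 ship[1->2]=1 ship[0->1]=2 prod=3 -> [6 5 3 9]
Step 2: demand=4,sold=4 ship[2->3]=1 ship[1->2]=1 ship[0->1]=2 prod=3 -> [7 6 3 6]
Step 3: demand=4,sold=4 ship[2->3]=1 ship[1->2]=1 ship[0->1]=2 prod=3 -> [8 7 3 3]
Step 4: demand=4,sold=3 ship[2->3]=1 ship[1->2]=1 ship[0->1]=2 prod=3 -> [9 8 3 1]
Step 5: demand=4,sold=1 ship[2->3]=1 ship[1->2]=1 ship[0->1]=2 prod=3 -> [10 9 3 1]
Step 6: demand=4,sold=1 ship[2->3]=1 ship[1->2]=1 ship[0->1]=2 prod=3 -> [11 10 3 1]
Step 7: demand=4,sold=1 ship[2->3]=1 ship[1->2]=1 ship[0->1]=2 prod=3 -> [12 11 3 1]
Step 8: demand=4,sold=1 ship[2->3]=1 ship[1->2]=1 ship[0->1]=2 prod=3 -> [13 12 3 1]
Step 9: demand=4,sold=1 ship[2->3]=1 ship[1->2]=1 ship[0->1]=2 prod=3 -> [14 13 3 1]
Step 10: demand=4,sold=1 ship[2->3]=1 ship[1->2]=1 ship[0->1]=2 prod=3 -> [15 14 3 1]
Step 11: demand=4,sold=1 ship[2->3]=1 ship[1->2]=1 ship[0->1]=2 prod=3 -> [16 15 3 1]
Step 12: demand=4,sold=1 ship[2->3]=1 ship[1->2]=1 ship[0->1]=2 prod=3 -> [17 16 3 1]
First stockout at step 4

4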